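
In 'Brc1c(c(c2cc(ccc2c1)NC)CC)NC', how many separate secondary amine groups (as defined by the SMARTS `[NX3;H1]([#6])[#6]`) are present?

[NX3;H1]([#6])[#6] is the SMARTS for a secondary amine: a trivalent nitrogen with one H, bonded to two carbons.
The molecule carries 2 separate instances of an N-methylamino group (-NHCH3) meeting every constraint; each maps to a distinct set of atoms, giving 2 matches.

2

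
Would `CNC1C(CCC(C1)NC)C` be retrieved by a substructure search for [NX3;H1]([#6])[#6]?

Yes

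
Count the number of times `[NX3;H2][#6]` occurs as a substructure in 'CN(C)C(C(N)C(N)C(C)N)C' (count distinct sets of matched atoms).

3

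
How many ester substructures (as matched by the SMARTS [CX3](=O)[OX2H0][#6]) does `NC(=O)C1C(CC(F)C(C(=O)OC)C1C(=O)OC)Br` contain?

[CX3](=O)[OX2H0][#6] is the SMARTS for an ester: a carbonyl carbon bonded to an oxygen that is itself bonded to carbon (no H on that O).
The molecule carries 2 separate instances of a methyl-ester group (-C(=O)OCH3) meeting every constraint; each maps to a distinct set of atoms, giving 2 matches.

2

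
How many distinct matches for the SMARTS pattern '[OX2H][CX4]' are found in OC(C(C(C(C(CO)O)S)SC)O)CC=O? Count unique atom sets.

4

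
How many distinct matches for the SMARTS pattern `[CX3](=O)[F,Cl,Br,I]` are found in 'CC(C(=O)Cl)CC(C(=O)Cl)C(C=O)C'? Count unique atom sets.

[CX3](=O)[F,Cl,Br,I] is the SMARTS for an acyl halide: a carbonyl carbon bonded to a halogen.
The molecule carries 2 separate instances of an acyl chloride (-C(=O)Cl) meeting every constraint; each maps to a distinct set of atoms, giving 2 matches.

2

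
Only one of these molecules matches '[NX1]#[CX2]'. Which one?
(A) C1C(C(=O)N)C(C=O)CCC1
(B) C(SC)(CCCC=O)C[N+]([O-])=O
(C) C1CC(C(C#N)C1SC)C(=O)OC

C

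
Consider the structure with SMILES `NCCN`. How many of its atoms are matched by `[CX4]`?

2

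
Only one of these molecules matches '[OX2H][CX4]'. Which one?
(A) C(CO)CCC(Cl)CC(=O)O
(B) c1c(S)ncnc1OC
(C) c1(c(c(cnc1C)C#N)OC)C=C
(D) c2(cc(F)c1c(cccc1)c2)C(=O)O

[OX2H][CX4] describes a hydroxyl oxygen bound to an sp3 (X4) carbon (an aliphatic alcohol).
(A) contains a hydroxyl group (-OH), which satisfies every atom and bond constraint.
(B) has a methoxy ether (-OCH3) but the oxygen has H0 (ether), not H1.
(C) has a methoxy ether (-OCH3) but the oxygen has H0 (ether), not H1.
(D) has a carboxylic acid group (-C(=O)OH) but the -OH is on a CX3 carbonyl carbon, not a CX4 carbon.
So the answer is (A).

A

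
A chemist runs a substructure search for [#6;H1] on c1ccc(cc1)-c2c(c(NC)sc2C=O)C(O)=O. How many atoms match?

Check the 18 heavy atoms by environment: 1× s (aromatic, H0) → no; 5× c (aromatic, H0) → no; 5× c (aromatic, H1) → match; 1× C (H1) → match; 2× O (H0) → no; 1× N (H1) → no; 1× C (H3) → no; 1× C (H0) → no; 1× O (H1) → no.
Summing the matching environments: 5 + 1 = 6 matching atoms.

6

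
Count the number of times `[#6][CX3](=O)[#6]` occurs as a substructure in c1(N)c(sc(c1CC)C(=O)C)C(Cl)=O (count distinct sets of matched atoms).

1

[#6][CX3](=O)[#6] is the SMARTS for a ketone: a carbonyl carbon (no H) flanked by two carbons.
Exactly one fragment in the molecule meets all constraints, giving 1 match.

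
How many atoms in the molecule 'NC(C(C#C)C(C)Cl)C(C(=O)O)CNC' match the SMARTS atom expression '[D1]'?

7

The query [D1] means: atom with exactly one heavy-atom neighbour (degree 1).
Check the 15 heavy atoms by environment: 3× C (D1) → match; 5× C (D3) → no; 2× C (D2) → no; 1× Cl (D1) → match; 1× N (D1) → match; 2× O (D1) → match; 1× N (D2) → no.
Summing the matching environments: 3 + 1 + 1 + 2 = 7 matching atoms.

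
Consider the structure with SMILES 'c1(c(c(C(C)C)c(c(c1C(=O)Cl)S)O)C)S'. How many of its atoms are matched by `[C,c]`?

Check the 16 heavy atoms by environment: 6× c (aromatic) → match; 5× C → match; 2× O → no; 1× Cl → no; 2× S → no.
Summing the matching environments: 6 + 5 = 11 matching atoms.

11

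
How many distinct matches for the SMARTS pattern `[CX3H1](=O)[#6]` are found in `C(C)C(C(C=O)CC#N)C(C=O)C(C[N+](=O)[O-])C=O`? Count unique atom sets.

3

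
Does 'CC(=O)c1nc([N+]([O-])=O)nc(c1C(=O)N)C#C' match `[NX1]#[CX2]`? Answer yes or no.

The pattern [NX1]#[CX2] describes a nitrogen triple-bonded to a two-connected carbon — a nitrile.
The closest candidate here is a primary amide (-C(=O)NH2), but the nitrogen is NX3, not NX1. No other fragment satisfies the full query, so there is no match.

No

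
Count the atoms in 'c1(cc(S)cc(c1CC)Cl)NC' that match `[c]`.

6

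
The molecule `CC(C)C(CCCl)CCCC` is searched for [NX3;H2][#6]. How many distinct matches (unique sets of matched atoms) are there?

[NX3;H2][#6] is the SMARTS for a primary amine: a trivalent nitrogen with two H attached to carbon.
No fragment in the molecule satisfies every constraint, giving 0 matches.

0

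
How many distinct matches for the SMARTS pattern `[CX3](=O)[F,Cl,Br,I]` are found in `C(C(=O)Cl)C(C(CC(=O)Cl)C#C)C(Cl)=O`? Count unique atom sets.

3

[CX3](=O)[F,Cl,Br,I] is the SMARTS for an acyl halide: a carbonyl carbon bonded to a halogen.
The molecule carries 3 separate instances of an acyl chloride (-C(=O)Cl) meeting every constraint; each maps to a distinct set of atoms, giving 3 matches.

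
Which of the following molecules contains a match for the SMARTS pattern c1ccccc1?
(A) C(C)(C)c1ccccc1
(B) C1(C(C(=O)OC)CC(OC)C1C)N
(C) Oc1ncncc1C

A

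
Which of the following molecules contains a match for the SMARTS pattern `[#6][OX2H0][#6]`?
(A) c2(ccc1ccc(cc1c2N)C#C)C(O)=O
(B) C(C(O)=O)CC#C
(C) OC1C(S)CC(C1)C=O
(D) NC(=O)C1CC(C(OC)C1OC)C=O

D

[#6][OX2H0][#6] describes an aliphatic oxygen bridging two carbons with no H on the oxygen (an ether).
(A) has a carboxylic acid group (-C(=O)OH) but the -OH oxygen has H1; the =O is OX1, not OX2.
(B) has a carboxylic acid group (-C(=O)OH) but the -OH oxygen has H1; the =O is OX1, not OX2.
(C) has a hydroxyl group (-OH) but the oxygen has H1, not H0 bridging two carbons.
(D) contains a methoxy ether (-OCH3), which satisfies every atom and bond constraint.
So the answer is (D).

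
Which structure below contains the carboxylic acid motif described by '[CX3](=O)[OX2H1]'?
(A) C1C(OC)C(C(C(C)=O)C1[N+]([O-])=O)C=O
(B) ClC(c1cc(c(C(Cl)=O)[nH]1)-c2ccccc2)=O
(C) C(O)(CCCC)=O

C

[CX3](=O)[OX2H1] describes an sp2 carbon double-bonded to O and single-bonded to an -OH oxygen (a carboxylic acid).
(A) has an aldehyde (-CHO) but there is no singly-bonded oxygen on the carbonyl carbon.
(B) has an acyl chloride (-C(=O)Cl) but the carbonyl is bonded to Cl, not to an -OH oxygen.
(C) contains a carboxylic acid group (-C(=O)OH), which satisfies every atom and bond constraint.
So the answer is (C).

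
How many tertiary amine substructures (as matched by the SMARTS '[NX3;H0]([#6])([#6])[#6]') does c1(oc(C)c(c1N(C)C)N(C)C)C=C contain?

2

[NX3;H0]([#6])([#6])[#6] is the SMARTS for a tertiary amine: a trivalent nitrogen with no H, bonded to three carbons.
The molecule carries 2 separate instances of a dimethylamino group (-N(CH3)2) meeting every constraint; each maps to a distinct set of atoms, giving 2 matches.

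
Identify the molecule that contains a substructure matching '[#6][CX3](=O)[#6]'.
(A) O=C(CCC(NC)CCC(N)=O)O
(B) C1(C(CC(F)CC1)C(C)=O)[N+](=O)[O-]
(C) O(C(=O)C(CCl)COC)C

B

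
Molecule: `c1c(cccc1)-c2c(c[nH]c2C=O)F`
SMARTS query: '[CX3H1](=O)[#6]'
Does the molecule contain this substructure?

Yes

The pattern [CX3H1](=O)[#6] describes an sp2 carbon with one H, double-bonded to O and single-bonded to carbon — an aldehyde.
The molecule carries an aldehyde (-CHO), whose atoms satisfy every constraint of the query, so the pattern matches.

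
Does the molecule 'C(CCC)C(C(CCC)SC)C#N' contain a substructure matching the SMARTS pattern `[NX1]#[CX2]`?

Yes

The pattern [NX1]#[CX2] describes a nitrogen triple-bonded to a two-connected carbon — a nitrile.
The molecule carries a nitrile (-C#N), whose atoms satisfy every constraint of the query, so the pattern matches.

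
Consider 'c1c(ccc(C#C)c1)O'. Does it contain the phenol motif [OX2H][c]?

Yes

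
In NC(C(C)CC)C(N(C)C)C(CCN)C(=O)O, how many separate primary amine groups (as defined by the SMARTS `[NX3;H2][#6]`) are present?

[NX3;H2][#6] is the SMARTS for a primary amine: a trivalent nitrogen with two H attached to carbon.
The molecule carries 2 separate instances of a primary amino group (-NH2) meeting every constraint; each maps to a distinct set of atoms, giving 2 matches.

2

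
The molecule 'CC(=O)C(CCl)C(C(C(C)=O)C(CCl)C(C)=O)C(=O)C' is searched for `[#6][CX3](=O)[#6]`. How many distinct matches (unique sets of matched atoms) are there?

4

[#6][CX3](=O)[#6] is the SMARTS for a ketone: a carbonyl carbon (no H) flanked by two carbons.
The molecule carries 4 separate instances of an acetyl/ketone group (-C(=O)CH3) meeting every constraint; each maps to a distinct set of atoms, giving 4 matches.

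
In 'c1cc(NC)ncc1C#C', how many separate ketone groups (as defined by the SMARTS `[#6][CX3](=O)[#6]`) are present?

[#6][CX3](=O)[#6] is the SMARTS for a ketone: a carbonyl carbon (no H) flanked by two carbons.
No fragment in the molecule satisfies every constraint, giving 0 matches.

0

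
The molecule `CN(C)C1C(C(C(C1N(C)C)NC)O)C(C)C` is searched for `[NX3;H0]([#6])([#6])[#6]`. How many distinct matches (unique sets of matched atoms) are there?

2

[NX3;H0]([#6])([#6])[#6] is the SMARTS for a tertiary amine: a trivalent nitrogen with no H, bonded to three carbons.
The molecule carries 2 separate instances of a dimethylamino group (-N(CH3)2) meeting every constraint; each maps to a distinct set of atoms, giving 2 matches.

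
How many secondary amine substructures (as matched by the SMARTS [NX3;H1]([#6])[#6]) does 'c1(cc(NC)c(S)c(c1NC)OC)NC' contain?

[NX3;H1]([#6])[#6] is the SMARTS for a secondary amine: a trivalent nitrogen with one H, bonded to two carbons.
The molecule carries 3 separate instances of an N-methylamino group (-NHCH3) meeting every constraint; each maps to a distinct set of atoms, giving 3 matches.

3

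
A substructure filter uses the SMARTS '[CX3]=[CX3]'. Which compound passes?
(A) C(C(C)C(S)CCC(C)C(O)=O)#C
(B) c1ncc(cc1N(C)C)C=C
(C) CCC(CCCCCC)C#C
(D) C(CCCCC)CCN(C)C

B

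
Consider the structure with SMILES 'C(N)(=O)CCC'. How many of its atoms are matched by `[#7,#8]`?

The query [#7,#8] means: nitrogen or oxygen (comma = OR).
Check the 6 heavy atoms by environment: 4× C → no; 1× O → match; 1× N → match.
Summing the matching environments: 1 + 1 = 2 matching atoms.

2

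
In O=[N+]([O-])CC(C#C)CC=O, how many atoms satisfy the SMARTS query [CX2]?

2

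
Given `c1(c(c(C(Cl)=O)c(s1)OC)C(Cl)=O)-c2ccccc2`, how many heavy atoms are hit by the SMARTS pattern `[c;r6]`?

Check the 19 heavy atoms by environment: 1× s (aromatic, in 5-ring) → no; 4× c (aromatic, in 5-ring) → no; 3× C (acyclic) → no; 3× O (acyclic) → no; 2× Cl (acyclic) → no; 6× c (aromatic, in 6-ring) → match.
That gives 6 matching atoms.

6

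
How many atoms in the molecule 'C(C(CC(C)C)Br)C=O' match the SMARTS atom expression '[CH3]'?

2

The query [CH3] means: aliphatic carbon with exactly three hydrogens.
Check the 9 heavy atoms by environment: 2× C (H2) → no; 3× C (H1) → no; 2× C (H3) → match; 1× Br (H0) → no; 1× O (H0) → no.
That gives 2 matching atoms.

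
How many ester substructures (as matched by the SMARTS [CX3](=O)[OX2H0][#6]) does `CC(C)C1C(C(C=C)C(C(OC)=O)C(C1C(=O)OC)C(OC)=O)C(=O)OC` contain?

4

[CX3](=O)[OX2H0][#6] is the SMARTS for an ester: a carbonyl carbon bonded to an oxygen that is itself bonded to carbon (no H on that O).
The molecule carries 4 separate instances of a methyl-ester group (-C(=O)OCH3) meeting every constraint; each maps to a distinct set of atoms, giving 4 matches.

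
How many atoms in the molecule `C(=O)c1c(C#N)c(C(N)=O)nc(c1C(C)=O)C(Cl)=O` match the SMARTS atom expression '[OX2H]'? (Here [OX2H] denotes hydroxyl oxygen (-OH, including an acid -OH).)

0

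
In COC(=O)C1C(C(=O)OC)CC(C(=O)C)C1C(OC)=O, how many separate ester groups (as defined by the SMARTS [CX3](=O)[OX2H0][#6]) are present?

3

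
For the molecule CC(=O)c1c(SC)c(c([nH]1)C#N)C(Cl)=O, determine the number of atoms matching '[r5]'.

5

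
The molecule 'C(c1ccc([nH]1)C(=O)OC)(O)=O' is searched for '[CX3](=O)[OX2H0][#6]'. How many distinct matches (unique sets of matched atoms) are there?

[CX3](=O)[OX2H0][#6] is the SMARTS for an ester: a carbonyl carbon bonded to an oxygen that is itself bonded to carbon (no H on that O).
Exactly one fragment in the molecule meets all constraints, giving 1 match.

1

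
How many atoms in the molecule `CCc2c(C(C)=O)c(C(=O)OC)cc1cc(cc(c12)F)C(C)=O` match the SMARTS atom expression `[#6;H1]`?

3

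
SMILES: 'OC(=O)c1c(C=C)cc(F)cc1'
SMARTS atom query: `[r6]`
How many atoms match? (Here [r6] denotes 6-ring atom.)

6

The query [r6] means: r6 matches atoms in a six-membered ring.
Check the 12 heavy atoms by environment: 6× c (aromatic, in 6-ring) → match; 3× C (acyclic) → no; 2× O (acyclic) → no; 1× F (acyclic) → no.
That gives 6 matching atoms.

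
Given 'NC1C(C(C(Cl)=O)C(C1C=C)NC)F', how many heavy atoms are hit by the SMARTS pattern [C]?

9

The query [C] means: uppercase C matches aliphatic (non-aromatic) carbon only.
Check the 14 heavy atoms by environment: 9× C → match; 1× O → no; 1× Cl → no; 1× F → no; 2× N → no.
That gives 9 matching atoms.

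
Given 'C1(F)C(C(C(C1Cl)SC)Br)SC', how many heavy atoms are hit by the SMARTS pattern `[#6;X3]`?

Check the 12 heavy atoms by environment: 7× C (X4) → no; 1× Br (X1) → no; 1× F (X1) → no; 1× Cl (X1) → no; 2× S (X2) → no.
No environment satisfies the query, so 0 matching atoms.

0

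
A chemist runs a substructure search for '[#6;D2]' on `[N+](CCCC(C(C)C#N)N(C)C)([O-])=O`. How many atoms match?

The query [#6;D2] means: any carbon bonded to exactly two heavy atoms.
Check the 14 heavy atoms by environment: 3× C (D1) → no; 2× C (D3) → no; 4× C (D2) → match; 1× N (D3) → no; 1× N (D1) → no; 1× N (charge +1, D3) → no; 1× O (charge -1, D1) → no; 1× O (D1) → no.
That gives 4 matching atoms.

4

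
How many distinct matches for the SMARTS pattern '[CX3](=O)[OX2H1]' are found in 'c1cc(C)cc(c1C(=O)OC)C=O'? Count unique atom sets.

0

[CX3](=O)[OX2H1] is the SMARTS for a carboxylic acid: an sp2 carbon double-bonded to O and single-bonded to an -OH oxygen.
The molecule has an aldehyde (-CHO), but there is no singly-bonded oxygen on the carbonyl carbon; nothing else fits, so there are 0 matches.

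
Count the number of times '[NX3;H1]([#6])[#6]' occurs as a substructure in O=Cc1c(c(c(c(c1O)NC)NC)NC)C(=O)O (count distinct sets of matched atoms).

3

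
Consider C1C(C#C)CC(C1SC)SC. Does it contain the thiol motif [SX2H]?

The pattern [SX2H] describes an aliphatic sulfur with two connections, one being H — a thiol.
The closest candidate here is a methylthio ether (-SCH3), but the sulfur has H0 (bonded to two carbons), not H1. No other fragment satisfies the full query, so there is no match.

No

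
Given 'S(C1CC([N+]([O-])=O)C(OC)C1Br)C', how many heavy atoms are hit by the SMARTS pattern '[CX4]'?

The query [CX4] means: C with X4: aliphatic carbon with exactly 4 total connections (bonds + H).
Check the 13 heavy atoms by environment: 7× C (X4) → match; 1× Br (X1) → no; 1× N (charge +1, X3) → no; 1× O (charge -1, X1) → no; 1× O (X1) → no; 1× S (X2) → no; 1× O (X2) → no.
That gives 7 matching atoms.

7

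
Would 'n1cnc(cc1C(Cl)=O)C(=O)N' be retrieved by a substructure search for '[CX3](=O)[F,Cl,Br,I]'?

The pattern [CX3](=O)[F,Cl,Br,I] describes a carbonyl carbon bonded to a halogen — an acyl halide.
The molecule carries an acyl chloride (-C(=O)Cl), whose atoms satisfy every constraint of the query, so the pattern matches.

Yes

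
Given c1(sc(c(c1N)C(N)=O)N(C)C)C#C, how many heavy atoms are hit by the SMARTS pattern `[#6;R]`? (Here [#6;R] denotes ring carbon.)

4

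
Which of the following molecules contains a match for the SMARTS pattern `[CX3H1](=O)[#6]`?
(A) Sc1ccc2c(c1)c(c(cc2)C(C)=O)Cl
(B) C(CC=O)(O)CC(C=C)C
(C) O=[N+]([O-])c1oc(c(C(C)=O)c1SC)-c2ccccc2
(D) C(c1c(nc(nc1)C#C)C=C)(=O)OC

[CX3H1](=O)[#6] describes an sp2 carbon with one H, double-bonded to O and single-bonded to carbon (an aldehyde).
(A) has an acetyl/ketone group (-C(=O)CH3) but the carbonyl carbon has H0 (two carbon neighbours), not H1.
(B) contains an aldehyde (-CHO), which satisfies every atom and bond constraint.
(C) has an acetyl/ketone group (-C(=O)CH3) but the carbonyl carbon has H0 (two carbon neighbours), not H1.
(D) has a methyl-ester group (-C(=O)OCH3) but the carbonyl carbon has H0, not H1.
So the answer is (B).

B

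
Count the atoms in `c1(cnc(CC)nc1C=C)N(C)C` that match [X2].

2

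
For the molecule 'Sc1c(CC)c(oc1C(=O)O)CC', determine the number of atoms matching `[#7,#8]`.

3

Check the 13 heavy atoms by environment: 1× o (aromatic) → match; 4× c (aromatic) → no; 5× C → no; 2× O → match; 1× S → no.
Summing the matching environments: 1 + 2 = 3 matching atoms.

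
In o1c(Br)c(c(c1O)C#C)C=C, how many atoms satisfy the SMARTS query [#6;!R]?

The query [#6;!R] means: carbon not in any ring.
Check the 11 heavy atoms by environment: 1× o (aromatic, in 5-ring) → no; 4× c (aromatic, in 5-ring) → no; 1× O (acyclic) → no; 1× Br (acyclic) → no; 4× C (acyclic) → match.
That gives 4 matching atoms.

4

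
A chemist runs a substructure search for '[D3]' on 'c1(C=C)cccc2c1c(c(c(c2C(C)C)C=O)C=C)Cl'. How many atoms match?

8

The query [D3] means: atom with exactly three heavy-atom neighbours.
Check the 20 heavy atoms by environment: 7× c (aromatic, D3) → match; 3× c (aromatic, D2) → no; 3× C (D2) → no; 4× C (D1) → no; 1× O (D1) → no; 1× C (D3) → match; 1× Cl (D1) → no.
Summing the matching environments: 7 + 1 = 8 matching atoms.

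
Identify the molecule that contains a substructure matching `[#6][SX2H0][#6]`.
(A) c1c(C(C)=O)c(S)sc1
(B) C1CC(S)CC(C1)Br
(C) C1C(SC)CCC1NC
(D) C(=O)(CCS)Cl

[#6][SX2H0][#6] describes an aliphatic sulfur bridging two carbons with no H on the sulfur (a thioether).
(A) has a thiol (-SH) but the sulfur has H1, not H0 bridging two carbons.
(B) has a thiol (-SH) but the sulfur has H1, not H0 bridging two carbons.
(C) contains a methylthio ether (-SCH3), which satisfies every atom and bond constraint.
(D) has a thiol (-SH) but the sulfur has H1, not H0 bridging two carbons.
So the answer is (C).

C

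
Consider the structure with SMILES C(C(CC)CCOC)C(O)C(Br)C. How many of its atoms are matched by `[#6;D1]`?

3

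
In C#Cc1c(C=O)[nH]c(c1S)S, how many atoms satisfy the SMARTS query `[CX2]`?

2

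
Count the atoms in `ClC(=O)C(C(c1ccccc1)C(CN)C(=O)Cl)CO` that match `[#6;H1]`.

8

Check the 19 heavy atoms by environment: 2× C (H2) → no; 3× C (H1) → match; 1× c (aromatic, H0) → no; 5× c (aromatic, H1) → match; 1× N (H2) → no; 1× O (H1) → no; 2× C (H0) → no; 2× O (H0) → no; 2× Cl (H0) → no.
Summing the matching environments: 3 + 5 = 8 matching atoms.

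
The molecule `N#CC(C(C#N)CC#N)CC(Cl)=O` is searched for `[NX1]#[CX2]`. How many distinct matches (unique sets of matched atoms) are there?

[NX1]#[CX2] is the SMARTS for a nitrile: a nitrogen triple-bonded to a two-connected carbon.
The molecule carries 3 separate instances of a nitrile (-C#N) meeting every constraint; each maps to a distinct set of atoms, giving 3 matches.

3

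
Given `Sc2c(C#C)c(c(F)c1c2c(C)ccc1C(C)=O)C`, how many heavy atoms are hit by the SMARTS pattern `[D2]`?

Check the 19 heavy atoms by environment: 8× c (aromatic, D3) → no; 2× c (aromatic, D2) → match; 4× C (D1) → no; 1× F (D1) → no; 1× C (D2) → match; 1× C (D3) → no; 1× O (D1) → no; 1× S (D1) → no.
Summing the matching environments: 2 + 1 = 3 matching atoms.

3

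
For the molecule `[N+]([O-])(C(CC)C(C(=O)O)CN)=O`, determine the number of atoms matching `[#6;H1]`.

2

The query [#6;H1] means: any carbon bearing exactly one hydrogen.
Check the 12 heavy atoms by environment: 1× C (H3) → no; 2× C (H2) → no; 2× C (H1) → match; 1× N (H2) → no; 1× C (H0) → no; 2× O (H0) → no; 1× O (H1) → no; 1× N (charge +1, H0) → no; 1× O (charge -1, H0) → no.
That gives 2 matching atoms.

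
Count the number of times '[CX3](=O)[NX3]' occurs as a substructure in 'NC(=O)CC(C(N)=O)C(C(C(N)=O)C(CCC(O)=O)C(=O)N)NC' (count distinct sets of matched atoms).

[CX3](=O)[NX3] is the SMARTS for an amide: a carbonyl carbon bonded to a trivalent nitrogen.
The molecule carries 4 separate instances of a primary amide (-C(=O)NH2) meeting every constraint; each maps to a distinct set of atoms, giving 4 matches.

4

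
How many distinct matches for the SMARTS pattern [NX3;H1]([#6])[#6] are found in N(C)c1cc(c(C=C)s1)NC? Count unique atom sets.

2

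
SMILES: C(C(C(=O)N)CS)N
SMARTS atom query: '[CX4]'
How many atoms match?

3

Check the 8 heavy atoms by environment: 3× C (X4) → match; 1× S (X2) → no; 2× N (X3) → no; 1× C (X3) → no; 1× O (X1) → no.
That gives 3 matching atoms.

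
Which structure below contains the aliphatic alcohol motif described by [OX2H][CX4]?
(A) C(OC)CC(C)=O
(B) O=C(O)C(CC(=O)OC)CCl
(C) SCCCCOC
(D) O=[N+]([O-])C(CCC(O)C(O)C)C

D

[OX2H][CX4] describes a hydroxyl oxygen bound to an sp3 (X4) carbon (an aliphatic alcohol).
(A) has a methoxy ether (-OCH3) but the oxygen has H0 (ether), not H1.
(B) has a carboxylic acid group (-C(=O)OH) but the -OH is on a CX3 carbonyl carbon, not a CX4 carbon.
(C) has a methoxy ether (-OCH3) but the oxygen has H0 (ether), not H1.
(D) contains a hydroxyl group (-OH), which satisfies every atom and bond constraint.
So the answer is (D).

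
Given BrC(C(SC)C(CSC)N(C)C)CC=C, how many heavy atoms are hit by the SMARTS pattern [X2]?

2

The query [X2] means: any atom with exactly two total connections (bonds + H).
Check the 15 heavy atoms by environment: 9× C (X4) → no; 2× S (X2) → match; 1× N (X3) → no; 1× Br (X1) → no; 2× C (X3) → no.
That gives 2 matching atoms.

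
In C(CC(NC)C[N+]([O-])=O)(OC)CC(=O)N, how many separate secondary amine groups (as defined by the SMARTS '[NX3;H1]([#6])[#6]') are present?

[NX3;H1]([#6])[#6] is the SMARTS for a secondary amine: a trivalent nitrogen with one H, bonded to two carbons.
Exactly one fragment in the molecule meets all constraints, giving 1 match.

1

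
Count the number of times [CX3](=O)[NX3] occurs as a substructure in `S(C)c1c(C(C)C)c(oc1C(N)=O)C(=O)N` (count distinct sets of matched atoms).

[CX3](=O)[NX3] is the SMARTS for an amide: a carbonyl carbon bonded to a trivalent nitrogen.
The molecule carries 2 separate instances of a primary amide (-C(=O)NH2) meeting every constraint; each maps to a distinct set of atoms, giving 2 matches.

2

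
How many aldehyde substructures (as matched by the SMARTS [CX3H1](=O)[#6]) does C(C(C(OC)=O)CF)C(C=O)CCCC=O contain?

2

[CX3H1](=O)[#6] is the SMARTS for an aldehyde: an sp2 carbon with one H, double-bonded to O and single-bonded to carbon.
The molecule carries 2 separate instances of an aldehyde (-CHO) meeting every constraint; each maps to a distinct set of atoms, giving 2 matches.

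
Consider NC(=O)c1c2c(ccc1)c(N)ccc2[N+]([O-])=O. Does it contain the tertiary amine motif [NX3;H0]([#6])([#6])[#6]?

The pattern [NX3;H0]([#6])([#6])[#6] describes a trivalent nitrogen with no H, bonded to three carbons — a tertiary amine.
The closest candidate here is a primary amide (-C(=O)NH2), but the amide nitrogen has H2 and only one carbon neighbour. No other fragment satisfies the full query, so there is no match.

No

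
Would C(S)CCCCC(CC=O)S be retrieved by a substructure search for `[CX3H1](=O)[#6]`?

The pattern [CX3H1](=O)[#6] describes an sp2 carbon with one H, double-bonded to O and single-bonded to carbon — an aldehyde.
The molecule carries an aldehyde (-CHO), whose atoms satisfy every constraint of the query, so the pattern matches.

Yes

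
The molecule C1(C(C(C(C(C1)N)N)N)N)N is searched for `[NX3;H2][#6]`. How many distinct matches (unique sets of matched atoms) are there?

5

[NX3;H2][#6] is the SMARTS for a primary amine: a trivalent nitrogen with two H attached to carbon.
The molecule carries 5 separate instances of a primary amino group (-NH2) meeting every constraint; each maps to a distinct set of atoms, giving 5 matches.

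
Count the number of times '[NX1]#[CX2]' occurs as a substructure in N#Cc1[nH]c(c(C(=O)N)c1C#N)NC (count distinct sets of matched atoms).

2

[NX1]#[CX2] is the SMARTS for a nitrile: a nitrogen triple-bonded to a two-connected carbon.
The molecule carries 2 separate instances of a nitrile (-C#N) meeting every constraint; each maps to a distinct set of atoms, giving 2 matches.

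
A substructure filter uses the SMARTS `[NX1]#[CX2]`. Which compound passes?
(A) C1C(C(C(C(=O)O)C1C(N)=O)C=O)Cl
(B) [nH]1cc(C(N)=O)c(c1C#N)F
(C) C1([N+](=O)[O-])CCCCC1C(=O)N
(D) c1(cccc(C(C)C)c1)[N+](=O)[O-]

[NX1]#[CX2] describes a nitrogen triple-bonded to a two-connected carbon (a nitrile).
(A) has a primary amide (-C(=O)NH2) but the nitrogen is NX3, not NX1.
(B) contains a nitrile (-C#N), which satisfies every atom and bond constraint.
(C) has a primary amide (-C(=O)NH2) but the nitrogen is NX3, not NX1.
(D) has a nitro group (-[N+](=O)[O-]) but there is no C#N triple bond.
So the answer is (B).

B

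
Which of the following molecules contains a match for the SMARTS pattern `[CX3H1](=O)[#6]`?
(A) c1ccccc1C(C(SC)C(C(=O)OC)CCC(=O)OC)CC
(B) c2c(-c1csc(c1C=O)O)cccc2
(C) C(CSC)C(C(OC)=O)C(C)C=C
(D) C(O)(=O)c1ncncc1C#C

[CX3H1](=O)[#6] describes an sp2 carbon with one H, double-bonded to O and single-bonded to carbon (an aldehyde).
(A) has a methyl-ester group (-C(=O)OCH3) but the carbonyl carbon has H0, not H1.
(B) contains an aldehyde (-CHO), which satisfies every atom and bond constraint.
(C) has a methyl-ester group (-C(=O)OCH3) but the carbonyl carbon has H0, not H1.
(D) has a carboxylic acid group (-C(=O)OH) but the carbonyl carbon has H0 and is bonded to O, not H1.
So the answer is (B).

B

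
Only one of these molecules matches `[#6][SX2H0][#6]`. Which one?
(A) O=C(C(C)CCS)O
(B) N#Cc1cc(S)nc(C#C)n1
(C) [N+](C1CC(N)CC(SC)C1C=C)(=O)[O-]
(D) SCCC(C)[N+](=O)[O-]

[#6][SX2H0][#6] describes an aliphatic sulfur bridging two carbons with no H on the sulfur (a thioether).
(A) has a thiol (-SH) but the sulfur has H1, not H0 bridging two carbons.
(B) has a thiol (-SH) but the sulfur has H1, not H0 bridging two carbons.
(C) contains a methylthio ether (-SCH3), which satisfies every atom and bond constraint.
(D) has a thiol (-SH) but the sulfur has H1, not H0 bridging two carbons.
So the answer is (C).

C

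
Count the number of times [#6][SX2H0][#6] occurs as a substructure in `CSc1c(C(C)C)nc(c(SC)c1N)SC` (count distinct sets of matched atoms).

3

[#6][SX2H0][#6] is the SMARTS for a thioether: an aliphatic sulfur bridging two carbons with no H on the sulfur.
The molecule carries 3 separate instances of a methylthio ether (-SCH3) meeting every constraint; each maps to a distinct set of atoms, giving 3 matches.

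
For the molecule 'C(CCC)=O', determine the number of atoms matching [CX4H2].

2

The query [CX4H2] means: sp3 carbon (X4) with exactly two hydrogens.
Check the 5 heavy atoms by environment: 2× C (H2, X4) → match; 1× C (H1, X3) → no; 1× O (H0, X1) → no; 1× C (H3, X4) → no.
That gives 2 matching atoms.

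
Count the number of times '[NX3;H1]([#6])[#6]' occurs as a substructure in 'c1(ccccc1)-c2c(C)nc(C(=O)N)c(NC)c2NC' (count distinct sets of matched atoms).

2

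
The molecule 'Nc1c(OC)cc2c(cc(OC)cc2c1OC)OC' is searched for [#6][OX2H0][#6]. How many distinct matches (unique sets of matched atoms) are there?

[#6][OX2H0][#6] is the SMARTS for an ether: an aliphatic oxygen bridging two carbons with no H on the oxygen.
The molecule carries 4 separate instances of a methoxy ether (-OCH3) meeting every constraint; each maps to a distinct set of atoms, giving 4 matches.

4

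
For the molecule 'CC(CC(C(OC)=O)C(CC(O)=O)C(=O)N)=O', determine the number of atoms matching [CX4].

The query [CX4] means: C with X4: aliphatic carbon with exactly 4 total connections (bonds + H).
Check the 17 heavy atoms by environment: 6× C (X4) → match; 4× C (X3) → no; 4× O (X1) → no; 2× O (X2) → no; 1× N (X3) → no.
That gives 6 matching atoms.

6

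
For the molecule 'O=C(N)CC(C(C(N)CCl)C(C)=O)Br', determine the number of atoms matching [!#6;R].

0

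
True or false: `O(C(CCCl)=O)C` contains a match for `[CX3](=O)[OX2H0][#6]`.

The pattern [CX3](=O)[OX2H0][#6] describes a carbonyl carbon bonded to an oxygen that is itself bonded to carbon (no H on that O) — an ester.
The molecule carries a methyl-ester group (-C(=O)OCH3), whose atoms satisfy every constraint of the query, so the pattern matches.

True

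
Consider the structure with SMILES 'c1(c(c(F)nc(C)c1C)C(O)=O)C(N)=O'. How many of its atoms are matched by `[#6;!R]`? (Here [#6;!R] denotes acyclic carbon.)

Check the 15 heavy atoms by environment: 1× n (aromatic, in 6-ring) → no; 5× c (aromatic, in 6-ring) → no; 1× F (acyclic) → no; 4× C (acyclic) → match; 3× O (acyclic) → no; 1× N (acyclic) → no.
That gives 4 matching atoms.

4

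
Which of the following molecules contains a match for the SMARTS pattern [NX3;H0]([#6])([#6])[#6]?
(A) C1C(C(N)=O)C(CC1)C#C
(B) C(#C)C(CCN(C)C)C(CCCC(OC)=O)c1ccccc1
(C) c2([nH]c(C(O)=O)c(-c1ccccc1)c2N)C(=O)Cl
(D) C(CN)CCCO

[NX3;H0]([#6])([#6])[#6] describes a trivalent nitrogen with no H, bonded to three carbons (a tertiary amine).
(A) has a primary amide (-C(=O)NH2) but the amide nitrogen has H2 and only one carbon neighbour.
(B) contains a dimethylamino group (-N(CH3)2), which satisfies every atom and bond constraint.
(C) has a primary amino group (-NH2) but the nitrogen has H2, not H0 with three carbons.
(D) has a primary amino group (-NH2) but the nitrogen has H2, not H0 with three carbons.
So the answer is (B).

B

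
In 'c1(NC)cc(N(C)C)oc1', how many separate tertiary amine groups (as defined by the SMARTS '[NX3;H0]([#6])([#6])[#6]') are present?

1

[NX3;H0]([#6])([#6])[#6] is the SMARTS for a tertiary amine: a trivalent nitrogen with no H, bonded to three carbons.
Exactly one fragment in the molecule meets all constraints, giving 1 match.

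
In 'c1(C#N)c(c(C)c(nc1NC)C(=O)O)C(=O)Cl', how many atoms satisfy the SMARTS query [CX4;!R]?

2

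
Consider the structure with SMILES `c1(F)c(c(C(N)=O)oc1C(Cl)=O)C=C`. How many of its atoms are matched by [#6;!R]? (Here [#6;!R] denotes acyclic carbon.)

4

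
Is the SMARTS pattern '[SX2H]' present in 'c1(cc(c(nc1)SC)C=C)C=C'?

No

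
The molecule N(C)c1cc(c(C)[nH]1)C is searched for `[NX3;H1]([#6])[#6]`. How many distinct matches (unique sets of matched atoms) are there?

[NX3;H1]([#6])[#6] is the SMARTS for a secondary amine: a trivalent nitrogen with one H, bonded to two carbons.
Exactly one fragment in the molecule meets all constraints, giving 1 match.

1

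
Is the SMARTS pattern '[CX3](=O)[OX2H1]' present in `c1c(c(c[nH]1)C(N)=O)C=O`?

No

The pattern [CX3](=O)[OX2H1] describes an sp2 carbon double-bonded to O and single-bonded to an -OH oxygen — a carboxylic acid.
The closest candidate here is an aldehyde (-CHO), but there is no singly-bonded oxygen on the carbonyl carbon. No other fragment satisfies the full query, so there is no match.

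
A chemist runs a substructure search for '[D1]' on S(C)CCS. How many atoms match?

Check the 5 heavy atoms by environment: 2× C (D2) → no; 1× S (D2) → no; 1× C (D1) → match; 1× S (D1) → match.
Summing the matching environments: 1 + 1 = 2 matching atoms.

2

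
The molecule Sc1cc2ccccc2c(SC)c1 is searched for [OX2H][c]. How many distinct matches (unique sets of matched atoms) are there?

0

[OX2H][c] is the SMARTS for a phenol: a hydroxyl oxygen attached to an aromatic carbon.
No fragment in the molecule satisfies every constraint, giving 0 matches.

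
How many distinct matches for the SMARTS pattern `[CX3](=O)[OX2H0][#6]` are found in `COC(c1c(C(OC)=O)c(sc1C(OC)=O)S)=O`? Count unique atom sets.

[CX3](=O)[OX2H0][#6] is the SMARTS for an ester: a carbonyl carbon bonded to an oxygen that is itself bonded to carbon (no H on that O).
The molecule carries 3 separate instances of a methyl-ester group (-C(=O)OCH3) meeting every constraint; each maps to a distinct set of atoms, giving 3 matches.

3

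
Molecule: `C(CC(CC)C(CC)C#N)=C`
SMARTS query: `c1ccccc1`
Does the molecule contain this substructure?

The pattern c1ccccc1 describes six aromatic carbons in a ring — a benzene ring.
The closest candidate here is a methyl group (-CH3), but no six-membered all-carbon aromatic ring is present. No other fragment satisfies the full query, so there is no match.

No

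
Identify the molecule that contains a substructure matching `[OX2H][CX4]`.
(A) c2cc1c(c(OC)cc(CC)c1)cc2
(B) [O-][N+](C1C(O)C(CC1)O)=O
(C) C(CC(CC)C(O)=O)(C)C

[OX2H][CX4] describes a hydroxyl oxygen bound to an sp3 (X4) carbon (an aliphatic alcohol).
(A) has a methoxy ether (-OCH3) but the oxygen has H0 (ether), not H1.
(B) contains a hydroxyl group (-OH), which satisfies every atom and bond constraint.
(C) has a carboxylic acid group (-C(=O)OH) but the -OH is on a CX3 carbonyl carbon, not a CX4 carbon.
So the answer is (B).

B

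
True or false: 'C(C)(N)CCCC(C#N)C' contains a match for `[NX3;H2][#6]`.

The pattern [NX3;H2][#6] describes a trivalent nitrogen with two H attached to carbon — a primary amine.
The molecule carries a primary amino group (-NH2), whose atoms satisfy every constraint of the query, so the pattern matches.

True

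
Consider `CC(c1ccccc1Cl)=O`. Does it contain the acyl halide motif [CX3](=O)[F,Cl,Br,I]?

No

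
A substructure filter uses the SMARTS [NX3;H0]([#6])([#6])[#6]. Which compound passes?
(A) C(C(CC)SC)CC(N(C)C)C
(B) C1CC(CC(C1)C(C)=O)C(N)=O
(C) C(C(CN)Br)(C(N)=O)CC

A

[NX3;H0]([#6])([#6])[#6] describes a trivalent nitrogen with no H, bonded to three carbons (a tertiary amine).
(A) contains a dimethylamino group (-N(CH3)2), which satisfies every atom and bond constraint.
(B) has a primary amide (-C(=O)NH2) but the amide nitrogen has H2 and only one carbon neighbour.
(C) has a primary amide (-C(=O)NH2) but the amide nitrogen has H2 and only one carbon neighbour.
So the answer is (A).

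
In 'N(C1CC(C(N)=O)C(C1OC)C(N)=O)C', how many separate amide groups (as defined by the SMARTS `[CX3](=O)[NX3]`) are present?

2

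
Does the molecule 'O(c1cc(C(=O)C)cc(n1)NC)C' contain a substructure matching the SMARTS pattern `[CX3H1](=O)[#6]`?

No

The pattern [CX3H1](=O)[#6] describes an sp2 carbon with one H, double-bonded to O and single-bonded to carbon — an aldehyde.
The closest candidate here is an acetyl/ketone group (-C(=O)CH3), but the carbonyl carbon has H0 (two carbon neighbours), not H1. No other fragment satisfies the full query, so there is no match.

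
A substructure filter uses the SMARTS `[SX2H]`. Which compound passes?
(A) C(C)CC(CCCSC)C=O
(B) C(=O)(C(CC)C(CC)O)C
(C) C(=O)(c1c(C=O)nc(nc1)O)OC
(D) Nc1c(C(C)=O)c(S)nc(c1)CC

D

[SX2H] describes an aliphatic sulfur with two connections, one being H (a thiol).
(A) has a methylthio ether (-SCH3) but the sulfur has H0 (bonded to two carbons), not H1.
(B) has a hydroxyl group (-OH) but it is an -OH, not an -SH.
(C) has a hydroxyl group (-OH) but it is an -OH, not an -SH.
(D) contains a thiol (-SH), which satisfies every atom and bond constraint.
So the answer is (D).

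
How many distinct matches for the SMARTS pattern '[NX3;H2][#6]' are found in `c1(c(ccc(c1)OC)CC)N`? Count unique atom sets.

1

[NX3;H2][#6] is the SMARTS for a primary amine: a trivalent nitrogen with two H attached to carbon.
Exactly one fragment in the molecule meets all constraints, giving 1 match.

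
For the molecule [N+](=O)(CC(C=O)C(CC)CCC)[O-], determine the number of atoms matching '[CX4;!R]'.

8

The query [CX4;!R] means: aliphatic carbon with four total connections, not in a ring.
Check the 13 heavy atoms by environment: 8× C (X4, acyclic) → match; 1× N (charge +1, X3, acyclic) → no; 1× O (charge -1, X1, acyclic) → no; 2× O (X1, acyclic) → no; 1× C (X3, acyclic) → no.
That gives 8 matching atoms.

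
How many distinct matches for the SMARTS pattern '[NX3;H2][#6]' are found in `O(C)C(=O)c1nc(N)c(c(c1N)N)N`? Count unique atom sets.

4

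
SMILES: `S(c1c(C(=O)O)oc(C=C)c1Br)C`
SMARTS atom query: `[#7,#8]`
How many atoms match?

3

The query [#7,#8] means: nitrogen or oxygen (comma = OR).
Check the 13 heavy atoms by environment: 1× o (aromatic) → match; 4× c (aromatic) → no; 4× C → no; 2× O → match; 1× Br → no; 1× S → no.
Summing the matching environments: 1 + 2 = 3 matching atoms.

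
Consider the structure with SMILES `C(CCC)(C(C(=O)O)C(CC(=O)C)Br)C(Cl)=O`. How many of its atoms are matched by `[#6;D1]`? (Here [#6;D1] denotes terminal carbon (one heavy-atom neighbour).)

2

The query [#6;D1] means: carbon bonded to exactly one heavy atom.
Check the 17 heavy atoms by environment: 3× C (D2) → no; 6× C (D3) → no; 2× C (D1) → match; 4× O (D1) → no; 1× Br (D1) → no; 1× Cl (D1) → no.
That gives 2 matching atoms.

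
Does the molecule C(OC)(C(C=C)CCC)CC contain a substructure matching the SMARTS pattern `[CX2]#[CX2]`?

No

The pattern [CX2]#[CX2] describes a carbon-carbon triple bond — an alkyne.
The closest candidate here is a vinyl group (-CH=CH2), but the C=C is a double bond; both carbons are CX3, not CX2. No other fragment satisfies the full query, so there is no match.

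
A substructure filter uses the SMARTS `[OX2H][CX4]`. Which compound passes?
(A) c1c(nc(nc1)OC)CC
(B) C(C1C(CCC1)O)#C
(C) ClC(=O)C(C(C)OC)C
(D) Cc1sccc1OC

B

[OX2H][CX4] describes a hydroxyl oxygen bound to an sp3 (X4) carbon (an aliphatic alcohol).
(A) has a methoxy ether (-OCH3) but the oxygen has H0 (ether), not H1.
(B) contains a hydroxyl group (-OH), which satisfies every atom and bond constraint.
(C) has a methoxy ether (-OCH3) but the oxygen has H0 (ether), not H1.
(D) has a methoxy ether (-OCH3) but the oxygen has H0 (ether), not H1.
So the answer is (B).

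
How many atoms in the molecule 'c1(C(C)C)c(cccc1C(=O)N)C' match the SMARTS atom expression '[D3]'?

Check the 13 heavy atoms by environment: 3× c (aromatic, D2) → no; 3× c (aromatic, D3) → match; 2× C (D3) → match; 1× O (D1) → no; 1× N (D1) → no; 3× C (D1) → no.
Summing the matching environments: 3 + 2 = 5 matching atoms.

5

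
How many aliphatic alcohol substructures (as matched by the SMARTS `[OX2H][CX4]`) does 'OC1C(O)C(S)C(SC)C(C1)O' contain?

3

[OX2H][CX4] is the SMARTS for an aliphatic alcohol: a hydroxyl oxygen bound to an sp3 (X4) carbon.
The molecule carries 3 separate instances of a hydroxyl group (-OH) meeting every constraint; each maps to a distinct set of atoms, giving 3 matches.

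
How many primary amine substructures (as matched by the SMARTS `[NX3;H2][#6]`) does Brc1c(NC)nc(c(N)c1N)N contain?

3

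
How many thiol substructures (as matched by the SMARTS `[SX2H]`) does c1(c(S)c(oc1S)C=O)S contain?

3

[SX2H] is the SMARTS for a thiol: an aliphatic sulfur with two connections, one being H.
The molecule carries 3 separate instances of a thiol (-SH) meeting every constraint; each maps to a distinct set of atoms, giving 3 matches.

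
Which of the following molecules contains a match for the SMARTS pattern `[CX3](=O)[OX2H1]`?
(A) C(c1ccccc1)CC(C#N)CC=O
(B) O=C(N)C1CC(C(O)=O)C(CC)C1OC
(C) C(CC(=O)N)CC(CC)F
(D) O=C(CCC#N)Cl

B

[CX3](=O)[OX2H1] describes an sp2 carbon double-bonded to O and single-bonded to an -OH oxygen (a carboxylic acid).
(A) has an aldehyde (-CHO) but there is no singly-bonded oxygen on the carbonyl carbon.
(B) contains a carboxylic acid group (-C(=O)OH), which satisfies every atom and bond constraint.
(C) has a primary amide (-C(=O)NH2) but the carbonyl is bonded to N, not to an -OH oxygen.
(D) has an acyl chloride (-C(=O)Cl) but the carbonyl is bonded to Cl, not to an -OH oxygen.
So the answer is (B).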